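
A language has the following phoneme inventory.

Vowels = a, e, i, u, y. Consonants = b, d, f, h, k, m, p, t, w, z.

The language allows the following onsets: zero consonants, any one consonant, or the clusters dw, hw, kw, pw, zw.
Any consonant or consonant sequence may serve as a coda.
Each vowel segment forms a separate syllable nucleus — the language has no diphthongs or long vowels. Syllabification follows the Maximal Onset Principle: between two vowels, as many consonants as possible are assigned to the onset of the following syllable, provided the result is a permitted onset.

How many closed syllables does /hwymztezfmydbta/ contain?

3

The vowels are y, e, y, a — 4 nuclei, so 4 syllables.
Between /y/ (V1) and /e/ (V2): /mzt/; trying suffixes from longest down, /t/ is the first permitted one, so coda /mz/ | onset /t/.
Between /e/ (V2) and /y/ (V3): /zfm/ — longest licit onset from the right is /m/, leaving /zf/ as coda.
Between /y/ (V3) and /a/ (V4): /dbt/; trying suffixes from longest down, /t/ is the first permitted one, so coda /db/ | onset /t/.
Syllabification: hwymz.tezf.mydb.ta.
Classifying each syllable: /hwymz/ (closed), /tezf/ (closed), /mydb/ (closed), /ta/ (open).
Closed syllables: 3.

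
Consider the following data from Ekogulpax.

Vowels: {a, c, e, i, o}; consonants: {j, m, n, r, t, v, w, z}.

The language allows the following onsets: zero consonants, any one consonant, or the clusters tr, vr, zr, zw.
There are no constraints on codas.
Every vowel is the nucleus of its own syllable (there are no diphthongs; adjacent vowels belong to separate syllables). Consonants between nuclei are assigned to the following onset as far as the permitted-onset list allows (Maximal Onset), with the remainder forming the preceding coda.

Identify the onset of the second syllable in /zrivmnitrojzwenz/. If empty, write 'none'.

n

The vowels are i, i, o, e — 4 nuclei, so 4 syllables.
V1 /i/ – V2 /i/: cluster /vmn/ — the longest permitted-onset suffix is /n/; onset = /n/, preceding coda = /vm/.
V2 /i/ – V3 /o/: /tr/ — entire cluster is a permitted onset → onset /tr/, coda ∅.
V3 /o/ – V4 /e/: /jzw/ — longest licit onset from the right is /zw/, leaving /j/ as coda.
Putting it together: zrivm.ni.troj.zwenz.
Syllable 2 is /ni/: onset /n/, nucleus /i/, coda ∅.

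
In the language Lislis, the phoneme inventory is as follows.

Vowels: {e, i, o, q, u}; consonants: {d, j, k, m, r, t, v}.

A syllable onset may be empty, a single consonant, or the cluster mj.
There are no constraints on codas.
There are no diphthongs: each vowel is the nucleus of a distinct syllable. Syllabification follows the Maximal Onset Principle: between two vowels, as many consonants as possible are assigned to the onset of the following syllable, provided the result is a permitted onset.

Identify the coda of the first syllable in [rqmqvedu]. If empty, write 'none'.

Vowels present: q, q, e, u; each is a nucleus, giving 4 syllables.
/q…q/ gap (V1→V2): /m/ is a single consonant, so it becomes the next onset.
/q…e/ gap (V2→V3): just /v/ — single C goes to the following onset.
/e…u/ gap (V3→V4): just /d/ — single C goes to the following onset.
Syllabification: rq.mq.ve.du.
Syllable 1 is /rq/: onset /r/, nucleus /q/, coda ∅.

none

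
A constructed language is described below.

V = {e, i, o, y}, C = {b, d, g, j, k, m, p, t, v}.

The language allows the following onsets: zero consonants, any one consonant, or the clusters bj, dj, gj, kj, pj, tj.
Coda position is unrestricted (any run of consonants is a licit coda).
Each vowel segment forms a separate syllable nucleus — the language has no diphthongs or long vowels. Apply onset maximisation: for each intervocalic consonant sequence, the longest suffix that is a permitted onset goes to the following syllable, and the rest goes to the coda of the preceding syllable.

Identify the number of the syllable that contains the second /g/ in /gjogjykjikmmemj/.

2

The vowels are o, y, i, e — 4 nuclei, so 4 syllables.
V1 /o/ – V2 /y/: cluster /gj/ — /gj/ is itself a permitted onset, so the whole cluster goes right; preceding coda = ∅.
V2 /y/ – V3 /i/: /kj/ — entire cluster is a permitted onset → onset /kj/, coda ∅.
V3 /i/ – V4 /e/: /kmm/; trying suffixes from longest down, /m/ is the first permitted one, so coda /km/ | onset /m/.
Putting it together: gjo.gjy.kjikm.memj.
The second /g/ is in the onset of syllable 2 (/gjy/).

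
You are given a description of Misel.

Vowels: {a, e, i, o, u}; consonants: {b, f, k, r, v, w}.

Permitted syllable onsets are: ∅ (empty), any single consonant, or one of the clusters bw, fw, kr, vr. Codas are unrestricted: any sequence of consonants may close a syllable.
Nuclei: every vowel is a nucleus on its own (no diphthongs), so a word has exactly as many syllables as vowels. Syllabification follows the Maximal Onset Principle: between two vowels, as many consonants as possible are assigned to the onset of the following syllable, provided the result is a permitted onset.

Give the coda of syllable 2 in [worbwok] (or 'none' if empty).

The vowels are o, o — 2 nuclei, so 2 syllables.
Between /o/ (V1) and /o/ (V2): cluster /rbw/ — the longest permitted-onset suffix is /bw/; onset = /bw/, preceding coda = /r/.
Putting it together: wor.bwok.
Syllable 2 is /bwok/: onset /bw/, nucleus /o/, coda /k/.

k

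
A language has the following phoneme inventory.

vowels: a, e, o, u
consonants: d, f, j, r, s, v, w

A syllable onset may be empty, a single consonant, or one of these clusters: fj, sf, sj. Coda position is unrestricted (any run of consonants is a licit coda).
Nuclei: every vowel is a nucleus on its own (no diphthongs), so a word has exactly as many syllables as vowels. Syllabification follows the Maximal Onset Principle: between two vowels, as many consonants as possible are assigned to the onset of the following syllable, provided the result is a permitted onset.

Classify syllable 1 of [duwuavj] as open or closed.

open

Vowels present: u, u, a; each is a nucleus, giving 3 syllables.
Between /u/ (V1) and /u/ (V2): /w/ is a single consonant, so it becomes the next onset.
Between /u/ (V2) and /a/ (V3): hiatus — the boundary sits between the two vowels.
Result: du.wu.avj.
Syllable 1 is /du/; it ends in its nucleus with no coda, so it is open.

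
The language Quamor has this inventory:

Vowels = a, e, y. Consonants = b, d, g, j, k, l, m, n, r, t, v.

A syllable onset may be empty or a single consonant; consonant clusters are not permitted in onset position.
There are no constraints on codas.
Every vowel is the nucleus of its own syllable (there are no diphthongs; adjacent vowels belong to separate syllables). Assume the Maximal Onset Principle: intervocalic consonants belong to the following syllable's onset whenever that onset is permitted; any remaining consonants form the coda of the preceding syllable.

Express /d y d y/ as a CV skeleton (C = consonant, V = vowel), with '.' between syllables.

The vowels are y, y — 2 nuclei, so 2 syllables.
σ1/σ2 boundary: just /d/ — single C goes to the following onset.
Result: dy.dy.
Mapping each syllable to C/V: /dy/ → CV, /dy/ → CV.

CV.CV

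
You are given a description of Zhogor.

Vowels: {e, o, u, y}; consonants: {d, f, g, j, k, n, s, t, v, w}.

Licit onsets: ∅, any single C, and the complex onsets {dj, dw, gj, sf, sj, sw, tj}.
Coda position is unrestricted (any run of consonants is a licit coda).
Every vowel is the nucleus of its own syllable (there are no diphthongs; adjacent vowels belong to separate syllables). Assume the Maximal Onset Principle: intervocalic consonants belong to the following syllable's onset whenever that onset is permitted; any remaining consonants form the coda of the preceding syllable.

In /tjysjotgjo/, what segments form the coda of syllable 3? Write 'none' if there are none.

The vowels are y, o, o — 3 nuclei, so 3 syllables.
σ1/σ2 boundary: /sj/ — entire cluster is a permitted onset → onset /sj/, coda ∅.
σ2/σ3 boundary: /tgj/ splits as /t/ + /gj/ (/gj/ is the longest suffix that is a licit onset).
Syllabification: tjy.sjot.gjo.
Syllable 3 is /gjo/: onset /gj/, nucleus /o/, coda ∅.

none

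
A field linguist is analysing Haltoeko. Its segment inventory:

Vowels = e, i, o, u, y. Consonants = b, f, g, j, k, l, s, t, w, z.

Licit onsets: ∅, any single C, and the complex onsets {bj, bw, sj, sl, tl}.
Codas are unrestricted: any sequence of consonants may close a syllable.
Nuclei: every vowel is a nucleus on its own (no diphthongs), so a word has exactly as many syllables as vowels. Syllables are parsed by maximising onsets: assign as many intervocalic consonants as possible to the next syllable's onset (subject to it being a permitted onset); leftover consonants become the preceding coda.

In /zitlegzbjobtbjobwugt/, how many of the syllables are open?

Vowels present: i, e, o, o, u; each is a nucleus, giving 5 syllables.
/i…e/ gap (V1→V2): cluster /tl/ — /tl/ is itself a permitted onset, so the whole cluster goes right; preceding coda = ∅.
/e…o/ gap (V2→V3): cluster /gzbj/ — the longest permitted-onset suffix is /bj/; onset = /bj/, preceding coda = /gz/.
/o…o/ gap (V3→V4): /btbj/; trying suffixes from longest down, /bj/ is the first permitted one, so coda /bt/ | onset /bj/.
/o…u/ gap (V4→V5): cluster /bw/ — /bw/ is itself a permitted onset, so the whole cluster goes right; preceding coda = ∅.
Putting it together: zi.tlegz.bjobt.bjo.bwugt.
Classifying each syllable: /zi/ (open), /tlegz/ (closed), /bjobt/ (closed), /bjo/ (open), /bwugt/ (closed).
Open syllables: 2.

2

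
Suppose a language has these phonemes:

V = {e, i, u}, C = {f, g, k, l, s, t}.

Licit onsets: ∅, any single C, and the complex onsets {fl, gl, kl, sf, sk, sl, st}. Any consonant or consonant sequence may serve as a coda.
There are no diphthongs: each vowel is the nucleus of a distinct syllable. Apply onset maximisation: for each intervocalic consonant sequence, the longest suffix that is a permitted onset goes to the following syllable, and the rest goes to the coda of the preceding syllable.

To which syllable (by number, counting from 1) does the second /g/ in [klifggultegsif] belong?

Nuclei (vowels): i, u, e, i → 4 syllables.
σ1/σ2 boundary: /fgg/; trying suffixes from longest down, /g/ is the first permitted one, so coda /fg/ | onset /g/.
σ2/σ3 boundary: /lt/; trying suffixes from longest down, /t/ is the first permitted one, so coda /l/ | onset /t/.
σ3/σ4 boundary: /gs/; trying suffixes from longest down, /s/ is the first permitted one, so coda /g/ | onset /s/.
Putting it together: klifg.gul.teg.sif.
The second /g/ is in the onset of syllable 2 (/gul/).

2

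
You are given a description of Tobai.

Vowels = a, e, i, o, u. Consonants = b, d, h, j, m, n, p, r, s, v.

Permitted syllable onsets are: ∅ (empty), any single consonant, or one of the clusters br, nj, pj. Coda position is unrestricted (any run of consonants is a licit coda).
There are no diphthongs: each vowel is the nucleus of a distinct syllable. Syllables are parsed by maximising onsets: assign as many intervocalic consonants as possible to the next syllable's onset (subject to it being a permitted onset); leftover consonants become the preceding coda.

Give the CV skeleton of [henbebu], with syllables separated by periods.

CVC.CV.CV

Nuclei (vowels): e, e, u → 3 syllables.
/e…e/ gap (V1→V2): /nb/ — longest licit onset from the right is /b/, leaving /n/ as coda.
/e…u/ gap (V2→V3): /b/ is a single consonant, so it becomes the next onset.
Syllabification: hen.be.bu.
Mapping each syllable to C/V: /hen/ → CVC, /be/ → CV, /bu/ → CV.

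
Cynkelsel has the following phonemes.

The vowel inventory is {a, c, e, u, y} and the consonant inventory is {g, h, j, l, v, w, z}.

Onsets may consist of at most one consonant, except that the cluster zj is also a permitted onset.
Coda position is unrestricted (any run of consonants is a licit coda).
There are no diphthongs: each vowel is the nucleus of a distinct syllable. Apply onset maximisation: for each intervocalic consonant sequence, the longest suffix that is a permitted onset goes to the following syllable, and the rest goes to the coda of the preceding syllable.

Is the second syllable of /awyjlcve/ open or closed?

closed

The vowels are a, y, c, e — 4 nuclei, so 4 syllables.
/a…y/ gap (V1→V2): /w/ → onset of the next syllable (single consonants are always licit onsets).
/y…c/ gap (V2→V3): /jl/; trying suffixes from longest down, /l/ is the first permitted one, so coda /j/ | onset /l/.
/c…e/ gap (V3→V4): just /v/ — single C goes to the following onset.
Syllabification: a.wyj.lc.ve.
Syllable 2 is /wyj/ with coda /j/, so it is closed.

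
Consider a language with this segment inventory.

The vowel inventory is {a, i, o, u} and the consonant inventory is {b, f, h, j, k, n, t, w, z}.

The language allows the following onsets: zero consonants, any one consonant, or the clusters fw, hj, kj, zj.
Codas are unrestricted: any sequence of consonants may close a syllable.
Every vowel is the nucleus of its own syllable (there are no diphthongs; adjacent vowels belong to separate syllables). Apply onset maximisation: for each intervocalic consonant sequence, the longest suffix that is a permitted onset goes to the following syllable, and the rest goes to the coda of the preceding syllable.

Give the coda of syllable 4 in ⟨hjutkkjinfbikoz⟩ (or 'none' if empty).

z

The vowels are u, i, i, o — 4 nuclei, so 4 syllables.
σ1/σ2 boundary: /tkkj/; trying suffixes from longest down, /kj/ is the first permitted one, so coda /tk/ | onset /kj/.
σ2/σ3 boundary: /nfb/ — longest licit onset from the right is /b/, leaving /nf/ as coda.
σ3/σ4 boundary: /k/ is a single consonant, so it becomes the next onset.
Result: hjutk.kjinf.bi.koz.
Syllable 4 is /koz/: onset /k/, nucleus /o/, coda /z/.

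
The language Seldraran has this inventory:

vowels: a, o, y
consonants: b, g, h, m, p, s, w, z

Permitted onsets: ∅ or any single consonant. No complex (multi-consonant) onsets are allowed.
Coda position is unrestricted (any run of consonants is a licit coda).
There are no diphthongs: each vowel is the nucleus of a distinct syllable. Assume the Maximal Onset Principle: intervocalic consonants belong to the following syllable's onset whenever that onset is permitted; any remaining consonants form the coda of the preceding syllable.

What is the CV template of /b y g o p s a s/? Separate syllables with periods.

CV.CVC.CVC

Vowels present: y, o, a; each is a nucleus, giving 3 syllables.
V1 /y/ – V2 /o/: /g/ → onset of the next syllable (single consonants are always licit onsets).
V2 /o/ – V3 /a/: /ps/ — longest licit onset from the right is /s/, leaving /p/ as coda.
Syllabification: by.gop.sas.
Mapping each syllable to C/V: /by/ → CV, /gop/ → CVC, /sas/ → CVC.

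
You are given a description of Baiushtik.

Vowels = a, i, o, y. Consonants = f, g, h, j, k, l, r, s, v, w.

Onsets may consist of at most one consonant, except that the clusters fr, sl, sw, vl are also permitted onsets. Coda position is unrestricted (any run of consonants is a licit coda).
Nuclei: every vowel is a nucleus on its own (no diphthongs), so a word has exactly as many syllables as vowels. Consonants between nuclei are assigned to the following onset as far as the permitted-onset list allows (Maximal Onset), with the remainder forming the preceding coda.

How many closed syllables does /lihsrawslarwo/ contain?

Vowels present: i, a, a, o; each is a nucleus, giving 4 syllables.
σ1/σ2 boundary: /hsr/; trying suffixes from longest down, /r/ is the first permitted one, so coda /hs/ | onset /r/.
σ2/σ3 boundary: /wsl/; trying suffixes from longest down, /sl/ is the first permitted one, so coda /w/ | onset /sl/.
σ3/σ4 boundary: cluster /rw/ — the longest permitted-onset suffix is /w/; onset = /w/, preceding coda = /r/.
Putting it together: lihs.raw.slar.wo.
Classifying each syllable: /lihs/ (closed), /raw/ (closed), /slar/ (closed), /wo/ (open).
Closed syllables: 3.

3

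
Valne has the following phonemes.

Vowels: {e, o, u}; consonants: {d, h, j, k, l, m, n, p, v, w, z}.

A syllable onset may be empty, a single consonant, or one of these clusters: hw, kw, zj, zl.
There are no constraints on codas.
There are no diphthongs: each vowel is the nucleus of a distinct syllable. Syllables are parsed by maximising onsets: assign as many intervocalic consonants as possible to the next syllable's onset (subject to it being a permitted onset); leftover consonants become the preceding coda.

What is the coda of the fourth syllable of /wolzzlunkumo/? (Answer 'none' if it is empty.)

The vowels are o, u, u, o — 4 nuclei, so 4 syllables.
/o…u/ gap (V1→V2): /lzzl/ splits as /lz/ + /zl/ (/zl/ is the longest suffix that is a licit onset).
/u…u/ gap (V2→V3): /nk/ — longest licit onset from the right is /k/, leaving /n/ as coda.
/u…o/ gap (V3→V4): /m/ → onset of the next syllable (single consonants are always licit onsets).
So the parse is wolz.zlun.ku.mo.
Syllable 4 is /mo/: onset /m/, nucleus /o/, coda ∅.

none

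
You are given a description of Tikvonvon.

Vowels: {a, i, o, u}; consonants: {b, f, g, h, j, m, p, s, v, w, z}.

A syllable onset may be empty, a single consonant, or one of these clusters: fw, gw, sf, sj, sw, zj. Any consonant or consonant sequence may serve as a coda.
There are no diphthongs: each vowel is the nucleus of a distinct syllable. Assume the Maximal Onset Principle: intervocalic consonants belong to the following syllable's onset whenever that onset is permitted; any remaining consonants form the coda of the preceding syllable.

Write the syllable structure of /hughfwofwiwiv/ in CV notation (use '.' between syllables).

Vowels present: u, o, i, i; each is a nucleus, giving 4 syllables.
/u…o/ gap (V1→V2): /ghfw/; trying suffixes from longest down, /fw/ is the first permitted one, so coda /gh/ | onset /fw/.
/o…i/ gap (V2→V3): cluster /fw/ — /fw/ is itself a permitted onset, so the whole cluster goes right; preceding coda = ∅.
/i…i/ gap (V3→V4): just /w/ — single C goes to the following onset.
Putting it together: hugh.fwo.fwi.wiv.
Mapping each syllable to C/V: /hugh/ → CVCC, /fwo/ → CCV, /fwi/ → CCV, /wiv/ → CVC.

CVCC.CCV.CCV.CVC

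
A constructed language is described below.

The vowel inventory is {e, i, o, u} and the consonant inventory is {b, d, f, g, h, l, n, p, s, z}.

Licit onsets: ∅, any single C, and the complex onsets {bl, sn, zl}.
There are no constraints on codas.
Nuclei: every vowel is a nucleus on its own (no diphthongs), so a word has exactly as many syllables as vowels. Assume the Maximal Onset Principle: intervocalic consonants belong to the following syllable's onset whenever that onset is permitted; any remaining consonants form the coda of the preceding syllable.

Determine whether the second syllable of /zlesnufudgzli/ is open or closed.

open

Vowels present: e, u, u, i; each is a nucleus, giving 4 syllables.
/e…u/ gap (V1→V2): /sn/ is a licit onset in full, so it all attaches to the next syllable.
/u…u/ gap (V2→V3): /f/ → onset of the next syllable (single consonants are always licit onsets).
/u…i/ gap (V3→V4): /dgzl/ splits as /dg/ + /zl/ (/zl/ is the longest suffix that is a licit onset).
Result: zle.snu.fudg.zli.
Syllable 2 is /snu/; it ends in its nucleus with no coda, so it is open.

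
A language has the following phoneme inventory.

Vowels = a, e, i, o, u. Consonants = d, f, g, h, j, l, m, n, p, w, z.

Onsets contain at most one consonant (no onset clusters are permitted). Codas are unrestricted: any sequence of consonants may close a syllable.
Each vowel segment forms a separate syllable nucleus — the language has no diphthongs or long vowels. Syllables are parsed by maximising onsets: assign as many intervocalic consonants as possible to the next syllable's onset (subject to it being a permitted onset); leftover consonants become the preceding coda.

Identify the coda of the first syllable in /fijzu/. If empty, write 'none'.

j

Nuclei (vowels): i, u → 2 syllables.
V1 /i/ – V2 /u/: /jz/; trying suffixes from longest down, /z/ is the first permitted one, so coda /j/ | onset /z/.
Putting it together: fij.zu.
Syllable 1 is /fij/: onset /f/, nucleus /i/, coda /j/.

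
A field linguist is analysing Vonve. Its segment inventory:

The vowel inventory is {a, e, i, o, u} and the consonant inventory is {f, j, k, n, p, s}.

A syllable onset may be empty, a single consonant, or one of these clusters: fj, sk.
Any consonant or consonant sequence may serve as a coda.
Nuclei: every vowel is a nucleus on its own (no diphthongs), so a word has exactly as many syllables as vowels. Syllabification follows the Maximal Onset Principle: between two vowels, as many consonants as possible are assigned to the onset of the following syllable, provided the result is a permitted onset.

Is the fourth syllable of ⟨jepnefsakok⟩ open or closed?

The vowels are e, e, a, o — 4 nuclei, so 4 syllables.
Between /e/ (V1) and /e/ (V2): cluster /pn/ — the longest permitted-onset suffix is /n/; onset = /n/, preceding coda = /p/.
Between /e/ (V2) and /a/ (V3): /fs/; trying suffixes from longest down, /s/ is the first permitted one, so coda /f/ | onset /s/.
Between /a/ (V3) and /o/ (V4): just /k/ — single C goes to the following onset.
Result: jep.nef.sa.kok.
Syllable 4 is /kok/ with coda /k/, so it is closed.

closed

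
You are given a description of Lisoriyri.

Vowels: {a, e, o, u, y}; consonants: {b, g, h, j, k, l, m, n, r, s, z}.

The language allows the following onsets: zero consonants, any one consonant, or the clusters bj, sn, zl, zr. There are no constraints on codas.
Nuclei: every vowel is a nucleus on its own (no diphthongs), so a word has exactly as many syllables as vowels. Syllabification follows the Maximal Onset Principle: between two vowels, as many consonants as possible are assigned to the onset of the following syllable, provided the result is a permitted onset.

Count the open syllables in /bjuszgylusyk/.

2

Nuclei (vowels): u, y, u, y → 4 syllables.
σ1/σ2 boundary: /szg/ — longest licit onset from the right is /g/, leaving /sz/ as coda.
σ2/σ3 boundary: /l/ is a single consonant, so it becomes the next onset.
σ3/σ4 boundary: /s/ is a single consonant, so it becomes the next onset.
Result: bjusz.gy.lu.syk.
Classifying each syllable: /bjusz/ (closed), /gy/ (open), /lu/ (open), /syk/ (closed).
Open syllables: 2.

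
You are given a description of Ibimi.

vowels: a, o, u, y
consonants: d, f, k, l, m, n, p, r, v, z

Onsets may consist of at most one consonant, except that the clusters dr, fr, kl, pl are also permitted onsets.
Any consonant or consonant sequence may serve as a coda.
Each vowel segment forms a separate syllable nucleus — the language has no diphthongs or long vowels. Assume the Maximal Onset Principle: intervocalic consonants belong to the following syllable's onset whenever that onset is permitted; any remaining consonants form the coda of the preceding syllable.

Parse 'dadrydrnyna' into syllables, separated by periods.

da.drydr.ny.na

Vowels present: a, y, y, a; each is a nucleus, giving 4 syllables.
σ1/σ2 boundary: /dr/ — entire cluster is a permitted onset → onset /dr/, coda ∅.
σ2/σ3 boundary: cluster /drn/ — the longest permitted-onset suffix is /n/; onset = /n/, preceding coda = /dr/.
σ3/σ4 boundary: /n/ → onset of the next syllable (single consonants are always licit onsets).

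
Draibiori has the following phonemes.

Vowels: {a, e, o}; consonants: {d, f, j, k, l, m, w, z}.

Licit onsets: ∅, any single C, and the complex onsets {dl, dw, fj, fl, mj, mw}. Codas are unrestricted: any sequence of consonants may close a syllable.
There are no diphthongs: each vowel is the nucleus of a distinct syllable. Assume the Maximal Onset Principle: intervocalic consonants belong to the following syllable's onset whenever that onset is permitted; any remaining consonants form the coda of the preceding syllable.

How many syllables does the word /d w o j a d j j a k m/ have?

3

Vowels present: o, a, a; each is a nucleus, giving 3 syllables.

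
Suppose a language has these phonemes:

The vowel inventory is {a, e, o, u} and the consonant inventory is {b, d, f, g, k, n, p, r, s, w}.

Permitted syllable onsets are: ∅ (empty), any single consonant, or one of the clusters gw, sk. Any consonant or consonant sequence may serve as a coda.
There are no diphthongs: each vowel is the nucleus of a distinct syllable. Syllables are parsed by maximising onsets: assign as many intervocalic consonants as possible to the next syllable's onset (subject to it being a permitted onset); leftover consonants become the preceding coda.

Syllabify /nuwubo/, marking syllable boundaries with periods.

The vowels are u, u, o — 3 nuclei, so 3 syllables.
/u…u/ gap (V1→V2): just /w/ — single C goes to the following onset.
/u…o/ gap (V2→V3): /b/ is a single consonant, so it becomes the next onset.

nu.wu.bo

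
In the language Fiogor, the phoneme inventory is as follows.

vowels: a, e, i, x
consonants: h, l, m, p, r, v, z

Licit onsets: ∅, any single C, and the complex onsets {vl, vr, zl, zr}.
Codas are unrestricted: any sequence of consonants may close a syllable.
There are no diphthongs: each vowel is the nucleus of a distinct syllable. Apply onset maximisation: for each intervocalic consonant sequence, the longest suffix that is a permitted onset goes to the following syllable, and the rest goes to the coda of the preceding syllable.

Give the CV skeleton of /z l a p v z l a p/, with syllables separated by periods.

CCVCC.CCVC

The vowels are a, a — 2 nuclei, so 2 syllables.
/a…a/ gap (V1→V2): cluster /pvzl/ — the longest permitted-onset suffix is /zl/; onset = /zl/, preceding coda = /pv/.
Syllabification: zlapv.zlap.
Mapping each syllable to C/V: /zlapv/ → CCVCC, /zlap/ → CCVC.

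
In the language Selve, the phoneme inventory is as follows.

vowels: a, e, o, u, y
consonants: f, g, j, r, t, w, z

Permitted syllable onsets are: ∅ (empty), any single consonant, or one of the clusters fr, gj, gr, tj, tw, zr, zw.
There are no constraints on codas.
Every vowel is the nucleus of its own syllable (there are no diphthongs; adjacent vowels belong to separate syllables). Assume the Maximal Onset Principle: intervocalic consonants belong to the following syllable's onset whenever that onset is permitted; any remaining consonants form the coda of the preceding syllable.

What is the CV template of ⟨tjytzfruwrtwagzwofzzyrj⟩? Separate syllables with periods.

CCVCC.CCVCC.CCVC.CCVCC.CVCC

The vowels are y, u, a, o, y — 5 nuclei, so 5 syllables.
σ1/σ2 boundary: /tzfr/ splits as /tz/ + /fr/ (/fr/ is the longest suffix that is a licit onset).
σ2/σ3 boundary: /wrtw/ — longest licit onset from the right is /tw/, leaving /wr/ as coda.
σ3/σ4 boundary: cluster /gzw/ — the longest permitted-onset suffix is /zw/; onset = /zw/, preceding coda = /g/.
σ4/σ5 boundary: /fzz/ — longest licit onset from the right is /z/, leaving /fz/ as coda.
So the parse is tjytz.fruwr.twag.zwofz.zyrj.
Mapping each syllable to C/V: /tjytz/ → CCVCC, /fruwr/ → CCVCC, /twag/ → CCVC, /zwofz/ → CCVCC, /zyrj/ → CVCC.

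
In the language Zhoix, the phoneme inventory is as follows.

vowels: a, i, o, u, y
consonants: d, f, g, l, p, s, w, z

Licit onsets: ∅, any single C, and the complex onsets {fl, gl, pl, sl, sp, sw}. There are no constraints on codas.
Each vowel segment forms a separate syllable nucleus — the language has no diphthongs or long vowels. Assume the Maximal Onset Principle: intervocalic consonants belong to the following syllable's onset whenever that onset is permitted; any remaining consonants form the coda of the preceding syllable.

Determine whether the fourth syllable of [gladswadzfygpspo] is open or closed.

open

Vowels present: a, a, y, o; each is a nucleus, giving 4 syllables.
σ1/σ2 boundary: /dsw/ splits as /d/ + /sw/ (/sw/ is the longest suffix that is a licit onset).
σ2/σ3 boundary: cluster /dzf/ — the longest permitted-onset suffix is /f/; onset = /f/, preceding coda = /dz/.
σ3/σ4 boundary: cluster /gpsp/ — the longest permitted-onset suffix is /sp/; onset = /sp/, preceding coda = /gp/.
Putting it together: glad.swadz.fygp.spo.
Syllable 4 is /spo/; it ends in its nucleus with no coda, so it is open.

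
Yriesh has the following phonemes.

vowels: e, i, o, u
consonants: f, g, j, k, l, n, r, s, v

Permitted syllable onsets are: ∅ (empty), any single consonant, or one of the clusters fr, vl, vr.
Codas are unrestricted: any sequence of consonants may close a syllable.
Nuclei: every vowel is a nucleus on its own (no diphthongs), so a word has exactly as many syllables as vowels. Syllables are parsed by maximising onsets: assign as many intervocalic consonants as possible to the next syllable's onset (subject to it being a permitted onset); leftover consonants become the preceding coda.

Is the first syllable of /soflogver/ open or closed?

Vowels present: o, o, e; each is a nucleus, giving 3 syllables.
V1 /o/ – V2 /o/: cluster /fl/ — the longest permitted-onset suffix is /l/; onset = /l/, preceding coda = /f/.
V2 /o/ – V3 /e/: /gv/ — longest licit onset from the right is /v/, leaving /g/ as coda.
So the parse is sof.log.ver.
Syllable 1 is /sof/ with coda /f/, so it is closed.

closed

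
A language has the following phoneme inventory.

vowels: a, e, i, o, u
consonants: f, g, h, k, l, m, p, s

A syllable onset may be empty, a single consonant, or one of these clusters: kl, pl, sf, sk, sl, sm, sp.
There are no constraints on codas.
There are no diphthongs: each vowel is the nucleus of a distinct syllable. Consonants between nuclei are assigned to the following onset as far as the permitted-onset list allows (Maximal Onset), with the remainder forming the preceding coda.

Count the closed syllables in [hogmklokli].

The vowels are o, o, i — 3 nuclei, so 3 syllables.
σ1/σ2 boundary: /gmkl/ — longest licit onset from the right is /kl/, leaving /gm/ as coda.
σ2/σ3 boundary: /kl/ — entire cluster is a permitted onset → onset /kl/, coda ∅.
Putting it together: hogm.klo.kli.
Classifying each syllable: /hogm/ (closed), /klo/ (open), /kli/ (open).
Closed syllables: 1.

1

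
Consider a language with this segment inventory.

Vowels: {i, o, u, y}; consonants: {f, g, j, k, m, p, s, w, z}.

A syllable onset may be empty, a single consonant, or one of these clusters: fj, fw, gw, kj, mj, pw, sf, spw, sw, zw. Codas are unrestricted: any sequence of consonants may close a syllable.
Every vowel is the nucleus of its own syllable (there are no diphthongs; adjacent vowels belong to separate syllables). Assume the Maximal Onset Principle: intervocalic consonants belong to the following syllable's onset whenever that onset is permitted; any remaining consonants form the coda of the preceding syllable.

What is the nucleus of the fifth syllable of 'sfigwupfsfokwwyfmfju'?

u

Vowels present: i, u, o, y, u; each is a nucleus, giving 5 syllables.
The fifth nucleus (vowel 5 from the left) is /u/.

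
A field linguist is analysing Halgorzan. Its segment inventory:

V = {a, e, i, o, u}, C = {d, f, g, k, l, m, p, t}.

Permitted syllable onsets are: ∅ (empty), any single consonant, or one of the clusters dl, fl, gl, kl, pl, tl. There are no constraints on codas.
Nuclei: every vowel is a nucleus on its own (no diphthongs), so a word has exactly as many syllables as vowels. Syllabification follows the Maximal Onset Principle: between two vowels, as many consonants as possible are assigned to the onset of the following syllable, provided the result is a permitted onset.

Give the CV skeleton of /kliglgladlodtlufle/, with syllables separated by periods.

CCVCC.CCV.CCVC.CCV.CCV

Nuclei (vowels): i, a, o, u, e → 5 syllables.
Between /i/ (V1) and /a/ (V2): /glgl/ — longest licit onset from the right is /gl/, leaving /gl/ as coda.
Between /a/ (V2) and /o/ (V3): /dl/ — entire cluster is a permitted onset → onset /dl/, coda ∅.
Between /o/ (V3) and /u/ (V4): cluster /dtl/ — the longest permitted-onset suffix is /tl/; onset = /tl/, preceding coda = /d/.
Between /u/ (V4) and /e/ (V5): cluster /fl/ — /fl/ is itself a permitted onset, so the whole cluster goes right; preceding coda = ∅.
Syllabification: kligl.gla.dlod.tlu.fle.
Mapping each syllable to C/V: /kligl/ → CCVCC, /gla/ → CCV, /dlod/ → CCVC, /tlu/ → CCV, /fle/ → CCV.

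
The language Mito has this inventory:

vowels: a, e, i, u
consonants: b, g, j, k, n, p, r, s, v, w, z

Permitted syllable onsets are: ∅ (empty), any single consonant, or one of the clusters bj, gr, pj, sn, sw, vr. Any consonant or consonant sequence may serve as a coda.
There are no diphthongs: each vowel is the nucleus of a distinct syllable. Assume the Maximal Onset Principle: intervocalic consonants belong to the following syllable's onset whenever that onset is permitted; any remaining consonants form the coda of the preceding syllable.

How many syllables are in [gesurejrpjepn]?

4

Nuclei (vowels): e, u, e, e → 4 syllables.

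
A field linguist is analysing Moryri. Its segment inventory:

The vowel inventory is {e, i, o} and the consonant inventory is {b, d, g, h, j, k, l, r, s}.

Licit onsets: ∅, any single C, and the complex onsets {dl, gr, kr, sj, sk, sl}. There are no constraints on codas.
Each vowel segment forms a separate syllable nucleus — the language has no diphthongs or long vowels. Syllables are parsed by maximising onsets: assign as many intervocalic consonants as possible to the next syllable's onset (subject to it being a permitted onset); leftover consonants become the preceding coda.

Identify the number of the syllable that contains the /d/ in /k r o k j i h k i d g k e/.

Nuclei (vowels): o, i, i, e → 4 syllables.
/o…i/ gap (V1→V2): /kj/ splits as /k/ + /j/ (/j/ is the longest suffix that is a licit onset).
/i…i/ gap (V2→V3): /hk/ — longest licit onset from the right is /k/, leaving /h/ as coda.
/i…e/ gap (V3→V4): cluster /dgk/ — the longest permitted-onset suffix is /k/; onset = /k/, preceding coda = /dg/.
So the parse is krok.jih.kidg.ke.
The /d/ is in the coda of syllable 3 (/kidg/).

3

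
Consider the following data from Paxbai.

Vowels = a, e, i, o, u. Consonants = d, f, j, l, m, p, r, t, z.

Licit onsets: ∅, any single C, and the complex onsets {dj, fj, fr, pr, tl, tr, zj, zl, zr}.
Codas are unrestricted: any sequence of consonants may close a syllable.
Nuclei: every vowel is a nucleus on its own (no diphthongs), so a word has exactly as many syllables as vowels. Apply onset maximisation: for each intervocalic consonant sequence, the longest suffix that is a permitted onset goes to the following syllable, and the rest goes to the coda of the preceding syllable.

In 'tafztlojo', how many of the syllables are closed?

Nuclei (vowels): a, o, o → 3 syllables.
/a…o/ gap (V1→V2): /fztl/; trying suffixes from longest down, /tl/ is the first permitted one, so coda /fz/ | onset /tl/.
/o…o/ gap (V2→V3): /j/ is a single consonant, so it becomes the next onset.
So the parse is tafz.tlo.jo.
Classifying each syllable: /tafz/ (closed), /tlo/ (open), /jo/ (open).
Closed syllables: 1.

1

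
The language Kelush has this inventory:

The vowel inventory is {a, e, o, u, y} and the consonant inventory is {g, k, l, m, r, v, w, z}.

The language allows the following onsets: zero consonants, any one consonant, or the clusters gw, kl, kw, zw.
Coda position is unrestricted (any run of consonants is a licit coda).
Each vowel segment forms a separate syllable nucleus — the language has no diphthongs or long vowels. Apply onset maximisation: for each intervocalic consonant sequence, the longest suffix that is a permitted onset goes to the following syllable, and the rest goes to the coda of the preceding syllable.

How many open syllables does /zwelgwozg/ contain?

The vowels are e, o — 2 nuclei, so 2 syllables.
V1 /e/ – V2 /o/: /lgw/; trying suffixes from longest down, /gw/ is the first permitted one, so coda /l/ | onset /gw/.
Result: zwel.gwozg.
Classifying each syllable: /zwel/ (closed), /gwozg/ (closed).
Open syllables: 0.

0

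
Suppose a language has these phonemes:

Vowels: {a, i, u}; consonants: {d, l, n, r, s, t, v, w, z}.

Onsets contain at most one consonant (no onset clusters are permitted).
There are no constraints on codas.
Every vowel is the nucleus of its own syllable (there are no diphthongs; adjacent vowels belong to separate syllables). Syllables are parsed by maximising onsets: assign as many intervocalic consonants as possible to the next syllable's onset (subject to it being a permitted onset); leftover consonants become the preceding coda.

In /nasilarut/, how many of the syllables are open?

3

Nuclei (vowels): a, i, a, u → 4 syllables.
σ1/σ2 boundary: /s/ → onset of the next syllable (single consonants are always licit onsets).
σ2/σ3 boundary: just /l/ — single C goes to the following onset.
σ3/σ4 boundary: /r/ → onset of the next syllable (single consonants are always licit onsets).
Result: na.si.la.rut.
Classifying each syllable: /na/ (open), /si/ (open), /la/ (open), /rut/ (closed).
Open syllables: 3.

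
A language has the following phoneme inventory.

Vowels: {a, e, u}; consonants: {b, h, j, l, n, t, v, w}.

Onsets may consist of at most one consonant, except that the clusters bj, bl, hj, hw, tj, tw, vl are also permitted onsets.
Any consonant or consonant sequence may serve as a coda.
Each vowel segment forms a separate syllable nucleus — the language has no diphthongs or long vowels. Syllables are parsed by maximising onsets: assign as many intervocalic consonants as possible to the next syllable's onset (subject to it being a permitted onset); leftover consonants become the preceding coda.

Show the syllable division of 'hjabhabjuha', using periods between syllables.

Nuclei (vowels): a, a, u, a → 4 syllables.
/a…a/ gap (V1→V2): /bh/ splits as /b/ + /h/ (/h/ is the longest suffix that is a licit onset).
/a…u/ gap (V2→V3): /bj/ — entire cluster is a permitted onset → onset /bj/, coda ∅.
/u…a/ gap (V3→V4): /h/ → onset of the next syllable (single consonants are always licit onsets).

hjab.ha.bju.ha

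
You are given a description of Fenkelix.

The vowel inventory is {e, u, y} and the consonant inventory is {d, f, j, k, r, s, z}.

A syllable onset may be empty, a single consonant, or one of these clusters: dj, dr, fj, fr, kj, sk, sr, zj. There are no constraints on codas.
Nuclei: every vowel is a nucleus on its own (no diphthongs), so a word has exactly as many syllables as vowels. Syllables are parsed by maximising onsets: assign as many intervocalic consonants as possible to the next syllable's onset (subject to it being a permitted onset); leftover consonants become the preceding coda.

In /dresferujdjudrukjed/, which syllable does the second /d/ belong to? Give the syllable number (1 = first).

Vowels present: e, e, u, u, u, e; each is a nucleus, giving 6 syllables.
/e…e/ gap (V1→V2): /sf/; trying suffixes from longest down, /f/ is the first permitted one, so coda /s/ | onset /f/.
/e…u/ gap (V2→V3): just /r/ — single C goes to the following onset.
/u…u/ gap (V3→V4): cluster /jdj/ — the longest permitted-onset suffix is /dj/; onset = /dj/, preceding coda = /j/.
/u…u/ gap (V4→V5): /dr/ is a licit onset in full, so it all attaches to the next syllable.
/u…e/ gap (V5→V6): cluster /kj/ — /kj/ is itself a permitted onset, so the whole cluster goes right; preceding coda = ∅.
Putting it together: dres.fe.ruj.dju.dru.kjed.
The second /d/ is in the onset of syllable 4 (/dju/).

4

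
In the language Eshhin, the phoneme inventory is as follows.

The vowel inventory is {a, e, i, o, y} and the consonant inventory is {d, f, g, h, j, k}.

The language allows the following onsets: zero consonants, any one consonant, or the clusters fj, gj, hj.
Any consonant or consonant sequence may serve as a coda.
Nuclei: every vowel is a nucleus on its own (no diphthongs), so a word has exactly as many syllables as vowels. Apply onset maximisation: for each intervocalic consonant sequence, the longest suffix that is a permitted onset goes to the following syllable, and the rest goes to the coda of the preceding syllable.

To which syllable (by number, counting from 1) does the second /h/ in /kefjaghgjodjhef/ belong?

4

Nuclei (vowels): e, a, o, e → 4 syllables.
V1 /e/ – V2 /a/: /fj/ is a licit onset in full, so it all attaches to the next syllable.
V2 /a/ – V3 /o/: /ghgj/ — longest licit onset from the right is /gj/, leaving /gh/ as coda.
V3 /o/ – V4 /e/: /djh/ splits as /dj/ + /h/ (/h/ is the longest suffix that is a licit onset).
So the parse is ke.fjagh.gjodj.hef.
The second /h/ is in the onset of syllable 4 (/hef/).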